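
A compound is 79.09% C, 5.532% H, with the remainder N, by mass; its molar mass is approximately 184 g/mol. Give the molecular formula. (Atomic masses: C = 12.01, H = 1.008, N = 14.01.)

C12H10N2

Assume 100 g: 79.09 g C, 5.532 g H, 15.378 g N.
Moles — C: 79.09 / 12.01 = 6.585 mol; H: 5.532 / 1.008 = 5.488 mol; N: 15.378 / 14.01 = 1.098 mol
Ratios (÷ 1.098): C 6.000, H 5.000, N 1.000
→ C6H5N
Empirical-formula mass = 91.11 g/mol
n = 184 / 91.11 = 2.02 ≈ 2
Molecular formula = (C6H5N)×2 = C12H10N2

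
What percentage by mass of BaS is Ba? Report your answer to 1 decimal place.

Molar mass = 1(137.33) + 1(32.07) = 169.400 g/mol
Mass of Ba per mole = 1 × 137.33 = 137.330 g
% Ba = 137.330 / 169.400 × 100 = 81.1%

81.1%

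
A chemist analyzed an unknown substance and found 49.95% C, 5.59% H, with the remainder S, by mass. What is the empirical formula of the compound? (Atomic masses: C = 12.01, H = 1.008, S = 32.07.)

Assume 100 g: 49.95 g C, 5.59 g H, 44.46 g S.
n(C) = 49.95/12.01 = 4.159, n(H) = 5.59/1.008 = 5.546, n(S) = 44.46/32.07 = 1.386
Divide by the smallest (1.386 mol S): C 3.000, H 4.000, S 1.000
≈ 3:4:1 → C3H4S

C3H4S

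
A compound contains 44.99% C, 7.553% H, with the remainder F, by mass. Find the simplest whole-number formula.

C3H6F2

Assume 100 g: 44.99 g C, 7.553 g H, 47.457 g F.
C: 44.99 g ÷ 12.01 g/mol = 3.746 mol
H: 7.553 g ÷ 1.008 g/mol = 7.493 mol
F: 47.457 g ÷ 19.00 g/mol = 2.498 mol
Divide by the smallest (2.498 mol F): C 1.500, H 3.000, F 1.000
×2: C 3.00, H 6.00, F 2.00 → C3H6F2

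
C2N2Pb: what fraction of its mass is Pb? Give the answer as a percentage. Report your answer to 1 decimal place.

Molar mass = 2(12.01) + 2(14.01) + 1(207.2) = 259.240 g/mol
Mass of Pb per mole = 1 × 207.2 = 207.200 g
% Pb = 207.200 / 259.240 × 100 = 79.9%

79.9%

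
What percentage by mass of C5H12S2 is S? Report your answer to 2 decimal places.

Molar mass = 5(12.01) + 12(1.008) + 2(32.07) = 136.286 g/mol
Mass of S per mole = 2 × 32.07 = 64.140 g
% S = 64.140 / 136.286 × 100 = 47.06%

47.06%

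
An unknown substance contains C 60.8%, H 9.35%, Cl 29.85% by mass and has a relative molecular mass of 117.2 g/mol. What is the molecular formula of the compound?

C6H11Cl

Assume 100 g: 60.8 g C, 9.35 g H, 29.85 g Cl.
Moles — C: 60.8 / 12.01 = 5.062 mol; H: 9.35 / 1.008 = 9.276 mol; Cl: 29.85 / 35.45 = 0.842 mol
Ratios (÷ 0.842): C 6.012, H 11.016, Cl 1.000
≈ 6:11:1 → C6H11Cl
Empirical-formula mass = 118.60 g/mol
n = 117.2 / 118.60 = 0.99 ≈ 1
Molecular formula = empirical formula = C6H11Cl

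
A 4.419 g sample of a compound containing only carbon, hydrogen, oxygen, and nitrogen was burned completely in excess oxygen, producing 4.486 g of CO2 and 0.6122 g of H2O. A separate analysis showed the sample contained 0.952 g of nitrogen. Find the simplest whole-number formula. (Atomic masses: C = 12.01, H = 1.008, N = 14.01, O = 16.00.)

mol C = 4.486 / 44.01 = 0.1019; mass C = 0.1019 × 12.01 = 1.224 g
mol H = 2 × (0.6122 / 18.02) = 0.06795; mass H = 0.06795 × 1.008 = 0.06849 g
mol N = 0.952 / 14.01 = 0.06795
mass O = 4.419 − (2.245) = 2.174 g → mol O = 0.1359
Smallest is H at 0.06795 mol; normalising gives C 1.500, H 1.000, N 1.000, O 2.000
Scaling by 2: C 3.00, H 2.00, N 2.00, O 4.00 → C3H2N2O4

C3H2N2O4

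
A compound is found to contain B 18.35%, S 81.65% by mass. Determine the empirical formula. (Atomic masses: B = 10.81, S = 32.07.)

B2S3

Assume 100 g: 18.35 g B, 81.65 g S.
n(B) = 18.35/10.81 = 1.698, n(S) = 81.65/32.07 = 2.546
Smallest is B at 1.698 mol; normalising gives B 1.000, S 1.500
Scaling by 2: B 2.00, S 3.00 → B2S3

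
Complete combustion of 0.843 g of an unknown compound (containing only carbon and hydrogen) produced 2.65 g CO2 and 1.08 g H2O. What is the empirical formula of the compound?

CH2

mol C = 2.65 / 44.01 = 0.06021; mass C = 0.06021 × 12.01 = 0.7232 g
mol H = 2 × (1.08 / 18.02) = 0.1199; mass H = 0.1199 × 1.008 = 0.1208 g
Smallest is C at 0.06021 mol; normalising gives C 1.000, H 1.991
Ratio ≈ 1:2, so the empirical formula is CH2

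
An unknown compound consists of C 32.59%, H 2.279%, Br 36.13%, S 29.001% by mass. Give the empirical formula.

C6H5BrS2

Assume 100 g: 32.59 g C, 2.279 g H, 36.13 g Br, 29.001 g S.
n(C) = 32.59/12.01 = 2.714, n(H) = 2.279/1.008 = 2.261, n(Br) = 36.13/79.90 = 0.4522, n(S) = 29.001/32.07 = 0.9043
Divide by the smallest (0.4522 mol Br): C 6.001, H 5.000, Br 1.000, S 2.000
Ratio ≈ 6:5:1:2, so the empirical formula is C6H5BrS2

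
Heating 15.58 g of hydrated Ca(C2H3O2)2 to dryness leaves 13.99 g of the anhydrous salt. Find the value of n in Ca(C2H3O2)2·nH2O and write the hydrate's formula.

Mass of water lost = 15.58 − 13.99 = 1.59 g → 1.59 / 18.02 = 0.08824 mol H2O
Molar mass of Ca(C2H3O2)2 = 158.17 g/mol → mol Ca(C2H3O2)2 = 13.99 / 158.17 = 0.08845
n = 0.08824 / 0.08845 = 1.00 ≈ 1 → Ca(C2H3O2)2·H2O

Ca(C2H3O2)2·H2O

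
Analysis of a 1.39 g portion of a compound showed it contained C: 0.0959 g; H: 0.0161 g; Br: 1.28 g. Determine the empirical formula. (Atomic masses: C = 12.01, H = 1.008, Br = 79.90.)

Moles — C: 0.0959 / 12.01 = 0.007985 mol; H: 0.0161 / 1.008 = 0.01597 mol; Br: 1.28 / 79.90 = 0.01602 mol
Divide by the smallest (0.007985 mol C): C 1.000, H 2.000, Br 2.006
≈ 1:2:2 → CH2Br2

CH2Br2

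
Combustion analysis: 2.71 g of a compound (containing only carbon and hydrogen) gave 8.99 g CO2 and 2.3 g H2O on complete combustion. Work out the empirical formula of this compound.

mol C = 8.99 / 44.01 = 0.2043; mass C = 0.2043 × 12.01 = 2.453 g
mol H = 2 × (2.3 / 18.02) = 0.2553; mass H = 0.2553 × 1.008 = 0.2573 g
Divide by the smallest (0.2043 mol C): C 1.000, H 1.250
Multiply by 4: C 4.00, H 5.00 → C4H5

C4H5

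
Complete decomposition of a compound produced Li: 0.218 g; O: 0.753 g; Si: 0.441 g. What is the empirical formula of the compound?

Li: 0.218 g ÷ 6.94 g/mol = 0.03141 mol
O: 0.753 g ÷ 16.00 g/mol = 0.04706 mol
Si: 0.441 g ÷ 28.09 g/mol = 0.0157 mol
Divide by the smallest (0.0157 mol Si): Li 2.001, O 2.998, Si 1.000
Ratio ≈ 2:3:1, so the empirical formula is Li2O3Si

Li2O3Si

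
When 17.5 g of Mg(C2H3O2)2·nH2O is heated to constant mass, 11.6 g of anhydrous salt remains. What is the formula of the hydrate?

Mass of water lost = 17.5 − 11.6 = 5.9 g → 5.9 / 18.02 = 0.3274 mol H2O
Molar mass of Mg(C2H3O2)2 = 142.40 g/mol → mol Mg(C2H3O2)2 = 11.6 / 142.40 = 0.08146
n = 0.3274 / 0.08146 = 4.02 ≈ 4 → Mg(C2H3O2)2·4H2O

Mg(C2H3O2)2·4H2O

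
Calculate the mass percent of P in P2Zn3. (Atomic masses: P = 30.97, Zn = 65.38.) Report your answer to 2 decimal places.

Molar mass = 2(30.97) + 3(65.38) = 258.080 g/mol
Mass of P per mole = 2 × 30.97 = 61.940 g
% P = 61.940 / 258.080 × 100 = 24.00%

24.00%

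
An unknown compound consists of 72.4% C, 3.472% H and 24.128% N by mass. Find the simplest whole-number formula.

C7H4N2

Assume 100 g: 72.4 g C, 3.472 g H, 24.128 g N.
Moles — C: 72.4 / 12.01 = 6.028 mol; H: 3.472 / 1.008 = 3.444 mol; N: 24.128 / 14.01 = 1.722 mol
Divide by the smallest (1.722 mol N): C 3.500, H 2.000, N 1.000
Multiply by 2: C 7.00, H 4.00, N 2.00 → C7H4N2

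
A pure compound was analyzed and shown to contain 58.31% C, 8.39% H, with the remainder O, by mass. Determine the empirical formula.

C7H12O3

Assume 100 g: 58.31 g C, 8.39 g H, 33.3 g O.
C: 58.31 g ÷ 12.01 g/mol = 4.855 mol
H: 8.39 g ÷ 1.008 g/mol = 8.323 mol
O: 33.3 g ÷ 16.00 g/mol = 2.081 mol
Ratios (÷ 2.081): C 2.333, H 3.999, O 1.000
Multiply by 3: C 7.00, H 12.00, O 3.00 → C7H12O3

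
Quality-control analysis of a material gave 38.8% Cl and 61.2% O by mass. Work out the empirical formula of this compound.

Cl2O7

Assume 100 g: 38.8 g Cl, 61.2 g O.
Moles — Cl: 38.8 / 35.45 = 1.094 mol; O: 61.2 / 16.00 = 3.825 mol
Smallest is Cl at 1.094 mol; normalising gives Cl 1.000, O 3.495
Scaling by 2: Cl 2.00, O 6.99 → Cl2O7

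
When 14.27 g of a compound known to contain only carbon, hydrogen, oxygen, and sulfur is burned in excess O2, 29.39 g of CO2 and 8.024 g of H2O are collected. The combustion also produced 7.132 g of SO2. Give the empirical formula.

mol C = 29.39 / 44.01 = 0.6678; mass C = 0.6678 × 12.01 = 8.020 g
mol H = 2 × (8.024 / 18.02) = 0.8906; mass H = 0.8906 × 1.008 = 0.8977 g
mol S = 7.132 / 64.07 = 0.1113; mass S = 3.570 g
mass O = 14.27 − (12.49) = 1.782 g → mol O = 0.1114
Divide by the smallest (0.1113 mol S): C 5.999, H 8.000, O 1.001, S 1.000
Ratio ≈ 6:8:1:1, so the empirical formula is C6H8OS

C6H8OS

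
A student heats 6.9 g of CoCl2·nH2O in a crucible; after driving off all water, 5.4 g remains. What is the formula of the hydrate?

Mass of water lost = 6.9 − 5.4 = 1.5 g → 1.5 / 18.02 = 0.08324 mol H2O
Molar mass of CoCl2 = 129.83 g/mol → mol CoCl2 = 5.4 / 129.83 = 0.04159
n = 0.08324 / 0.04159 = 2.00 ≈ 2 → CoCl2·2H2O

CoCl2·2H2O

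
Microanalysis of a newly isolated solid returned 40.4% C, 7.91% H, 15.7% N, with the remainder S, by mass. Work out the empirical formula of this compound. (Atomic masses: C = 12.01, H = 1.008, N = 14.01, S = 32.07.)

Assume 100 g: 40.4 g C, 7.91 g H, 15.7 g N, 35.99 g S.
Moles — C: 40.4 / 12.01 = 3.364 mol; H: 7.91 / 1.008 = 7.847 mol; N: 15.7 / 14.01 = 1.121 mol; S: 35.99 / 32.07 = 1.122 mol
Ratios (÷ 1.121): C 3.002, H 7.003, N 1.000, S 1.001
Ratio ≈ 3:7:1:1, so the empirical formula is C3H7NS

C3H7NS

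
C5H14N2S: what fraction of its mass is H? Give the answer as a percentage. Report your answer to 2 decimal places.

Molar mass = 5(12.01) + 14(1.008) + 2(14.01) + 1(32.07) = 134.252 g/mol
Mass of H per mole = 14 × 1.008 = 14.112 g
% H = 14.112 / 134.252 × 100 = 10.51%

10.51%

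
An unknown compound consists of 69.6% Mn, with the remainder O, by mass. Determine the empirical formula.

Assume 100 g: 69.6 g Mn, 30.4 g O.
Mn: 69.6 g ÷ 54.94 g/mol = 1.267 mol
O: 30.4 g ÷ 16.00 g/mol = 1.9 mol
Ratios (÷ 1.267): Mn 1.000, O 1.500
×2: Mn 2.00, O 3.00 → Mn2O3

Mn2O3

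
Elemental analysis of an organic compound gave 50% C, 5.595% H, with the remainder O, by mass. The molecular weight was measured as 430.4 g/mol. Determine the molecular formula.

Assume 100 g: 50 g C, 5.595 g H, 44.405 g O.
n(C) = 50/12.01 = 4.163, n(H) = 5.595/1.008 = 5.551, n(O) = 44.405/16.00 = 2.775
Smallest is O at 2.775 mol; normalising gives C 1.500, H 2.000, O 1.000
Scaling by 2: C 3.00, H 4.00, O 2.00 → C3H4O2
Empirical-formula mass = 72.06 g/mol
n = 430.4 / 72.06 = 5.97 ≈ 6
Molecular formula = (C3H4O2)×6 = C18H24O12

C18H24O12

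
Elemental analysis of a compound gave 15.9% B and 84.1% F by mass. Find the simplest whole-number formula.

Assume 100 g: 15.9 g B, 84.1 g F.
Moles — B: 15.9 / 10.81 = 1.471 mol; F: 84.1 / 19.00 = 4.426 mol
Smallest is B at 1.471 mol; normalising gives B 1.000, F 3.009
→ BF3

BF3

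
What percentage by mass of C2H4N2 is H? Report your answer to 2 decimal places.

Molar mass = 2(12.01) + 4(1.008) + 2(14.01) = 56.072 g/mol
Mass of H per mole = 4 × 1.008 = 4.032 g
% H = 4.032 / 56.072 × 100 = 7.19%

7.19%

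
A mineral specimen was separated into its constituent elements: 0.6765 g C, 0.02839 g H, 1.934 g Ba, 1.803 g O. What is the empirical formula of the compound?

C4H2BaO8

Moles — C: 0.6765 / 12.01 = 0.05633 mol; H: 0.02839 / 1.008 = 0.02816 mol; Ba: 1.934 / 137.33 = 0.01408 mol; O: 1.803 / 16.00 = 0.1127 mol
Divide by the smallest (0.01408 mol Ba): C 4.000, H 2.000, Ba 1.000, O 8.002
→ C4H2BaO8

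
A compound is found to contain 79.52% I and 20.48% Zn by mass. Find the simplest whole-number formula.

I2Zn

Assume 100 g: 79.52 g I, 20.48 g Zn.
I: 79.52 g ÷ 126.90 g/mol = 0.6266 mol
Zn: 20.48 g ÷ 65.38 g/mol = 0.3132 mol
Ratios (÷ 0.3132): I 2.000, Zn 1.000
Ratio ≈ 2:1, so the empirical formula is I2Zn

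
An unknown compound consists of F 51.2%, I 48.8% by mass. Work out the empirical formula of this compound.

Assume 100 g: 51.2 g F, 48.8 g I.
F: 51.2 g ÷ 19.00 g/mol = 2.695 mol
I: 48.8 g ÷ 126.90 g/mol = 0.3846 mol
Smallest is I at 0.3846 mol; normalising gives F 7.007, I 1.000
≈ 7:1 → F7I

F7I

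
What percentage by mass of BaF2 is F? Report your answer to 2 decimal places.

Molar mass = 1(137.33) + 2(19.00) = 175.330 g/mol
Mass of F per mole = 2 × 19.00 = 38.000 g
% F = 38.000 / 175.330 × 100 = 21.67%

21.67%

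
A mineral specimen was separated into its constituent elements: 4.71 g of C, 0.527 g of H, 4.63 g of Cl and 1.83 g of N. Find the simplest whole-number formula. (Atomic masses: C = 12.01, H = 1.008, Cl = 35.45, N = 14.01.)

C: 4.71 g ÷ 12.01 g/mol = 0.3922 mol
H: 0.527 g ÷ 1.008 g/mol = 0.5228 mol
Cl: 4.63 g ÷ 35.45 g/mol = 0.1306 mol
N: 1.83 g ÷ 14.01 g/mol = 0.1306 mol
Ratios (÷ 0.1306): C 3.003, H 4.003, Cl 1.000, N 1.000
≈ 3:4:1:1 → C3H4ClN

C3H4ClN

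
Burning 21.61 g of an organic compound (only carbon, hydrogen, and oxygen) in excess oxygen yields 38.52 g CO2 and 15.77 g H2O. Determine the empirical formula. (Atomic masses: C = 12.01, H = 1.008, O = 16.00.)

C3H6O2

mol C = 38.52 / 44.01 = 0.8753; mass C = 0.8753 × 12.01 = 10.51 g
mol H = 2 × (15.77 / 18.02) = 1.750; mass H = 1.750 × 1.008 = 1.764 g
mass O = 21.61 − (12.28) = 9.334 g → mol O = 0.5834
Ratios (÷ 0.5834): C 1.500, H 3.000, O 1.000
×2: C 3.00, H 6.00, O 2.00 → C3H6O2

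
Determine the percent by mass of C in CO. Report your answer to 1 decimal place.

42.9%

Molar mass = 1(12.01) + 1(16.00) = 28.010 g/mol
Mass of C per mole = 1 × 12.01 = 12.010 g
% C = 12.010 / 28.010 × 100 = 42.9%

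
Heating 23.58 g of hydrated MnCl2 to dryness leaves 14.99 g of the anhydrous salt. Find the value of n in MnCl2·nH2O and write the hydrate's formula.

MnCl2·4H2O

Mass of water lost = 23.58 − 14.99 = 8.59 g → 8.59 / 18.02 = 0.4767 mol H2O
Molar mass of MnCl2 = 125.84 g/mol → mol MnCl2 = 14.99 / 125.84 = 0.1191
n = 0.4767 / 0.1191 = 4.00 ≈ 4 → MnCl2·4H2O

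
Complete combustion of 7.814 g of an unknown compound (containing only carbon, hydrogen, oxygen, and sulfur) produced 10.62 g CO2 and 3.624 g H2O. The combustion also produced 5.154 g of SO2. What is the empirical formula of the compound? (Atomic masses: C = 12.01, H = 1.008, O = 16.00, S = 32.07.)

C6H10O3S2

mol C = 10.62 / 44.01 = 0.2413; mass C = 0.2413 × 12.01 = 2.898 g
mol H = 2 × (3.624 / 18.02) = 0.4022; mass H = 0.4022 × 1.008 = 0.4054 g
mol S = 5.154 / 64.07 = 0.08044; mass S = 2.580 g
mass O = 7.814 − (5.883) = 1.931 g → mol O = 0.1207
Divide by the smallest (0.08044 mol S): C 3.000, H 5.000, O 1.500, S 1.000
×2: C 6.00, H 10.00, O 3.00, S 2.00 → C6H10O3S2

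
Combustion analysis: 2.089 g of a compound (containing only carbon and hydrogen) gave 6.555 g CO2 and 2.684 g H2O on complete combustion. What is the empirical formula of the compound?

mol C = 6.555 / 44.01 = 0.1489; mass C = 0.1489 × 12.01 = 1.789 g
mol H = 2 × (2.684 / 18.02) = 0.2979; mass H = 0.2979 × 1.008 = 0.3003 g
Ratios (÷ 0.1489): C 1.000, H 2.000
→ CH2

CH2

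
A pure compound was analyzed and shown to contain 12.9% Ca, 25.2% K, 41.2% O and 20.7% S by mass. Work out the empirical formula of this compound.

CaK2O8S2

Assume 100 g: 12.9 g Ca, 25.2 g K, 41.2 g O, 20.7 g S.
Ca: 12.9 g ÷ 40.08 g/mol = 0.3219 mol
K: 25.2 g ÷ 39.10 g/mol = 0.6445 mol
O: 41.2 g ÷ 16.00 g/mol = 2.575 mol
S: 20.7 g ÷ 32.07 g/mol = 0.6455 mol
Smallest is Ca at 0.3219 mol; normalising gives Ca 1.000, K 2.002, O 8.000, S 2.005
→ CaK2O8S2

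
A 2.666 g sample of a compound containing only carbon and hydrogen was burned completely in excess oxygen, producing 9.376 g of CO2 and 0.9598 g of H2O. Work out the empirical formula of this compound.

C2H

mol C = 9.376 / 44.01 = 0.2130; mass C = 0.2130 × 12.01 = 2.559 g
mol H = 2 × (0.9598 / 18.02) = 0.1065; mass H = 0.1065 × 1.008 = 0.1074 g
Smallest is H at 0.1065 mol; normalising gives C 2.000, H 1.000
Ratio ≈ 2:1, so the empirical formula is C2H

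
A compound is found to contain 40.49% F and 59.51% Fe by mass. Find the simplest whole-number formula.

F2Fe

Assume 100 g: 40.49 g F, 59.51 g Fe.
n(F) = 40.49/19.00 = 2.131, n(Fe) = 59.51/55.85 = 1.066
Smallest is Fe at 1.066 mol; normalising gives F 2.000, Fe 1.000
Ratio ≈ 2:1, so the empirical formula is F2Fe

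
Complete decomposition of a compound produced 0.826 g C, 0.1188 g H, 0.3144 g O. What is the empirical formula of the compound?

C7H12O2

n(C) = 0.826/12.01 = 0.06878, n(H) = 0.1188/1.008 = 0.1179, n(O) = 0.3144/16.00 = 0.01965
Divide by the smallest (0.01965 mol O): C 3.500, H 5.998, O 1.000
Multiply by 2: C 7.00, H 12.00, O 2.00 → C7H12O2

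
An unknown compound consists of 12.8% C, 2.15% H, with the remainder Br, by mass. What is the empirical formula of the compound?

CH2Br

Assume 100 g: 12.8 g C, 2.15 g H, 85.05 g Br.
Moles — C: 12.8 / 12.01 = 1.066 mol; H: 2.15 / 1.008 = 2.133 mol; Br: 85.05 / 79.90 = 1.064 mol
Ratios (÷ 1.064): C 1.001, H 2.004, Br 1.000
→ CH2Br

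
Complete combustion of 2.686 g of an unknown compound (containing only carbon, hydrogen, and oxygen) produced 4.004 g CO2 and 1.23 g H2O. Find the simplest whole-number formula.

mol C = 4.004 / 44.01 = 0.09098; mass C = 0.09098 × 12.01 = 1.093 g
mol H = 2 × (1.23 / 18.02) = 0.1365; mass H = 0.1365 × 1.008 = 0.1376 g
mass O = 2.686 − (1.230) = 1.456 g → mol O = 0.09098
Ratios (÷ 0.09098): C 1.000, H 1.501, O 1.000
Multiply by 2: C 2.00, H 3.00, O 2.00 → C2H3O2

C2H3O2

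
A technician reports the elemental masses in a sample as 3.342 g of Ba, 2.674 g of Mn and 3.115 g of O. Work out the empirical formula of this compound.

BaMn2O8

Moles — Ba: 3.342 / 137.33 = 0.02434 mol; Mn: 2.674 / 54.94 = 0.04867 mol; O: 3.115 / 16.00 = 0.1947 mol
Smallest is Ba at 0.02434 mol; normalising gives Ba 1.000, Mn 2.000, O 8.000
→ BaMn2O8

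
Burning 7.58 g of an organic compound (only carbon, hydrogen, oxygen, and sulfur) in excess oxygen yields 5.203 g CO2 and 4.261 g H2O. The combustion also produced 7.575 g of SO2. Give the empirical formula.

CH4OS

mol C = 5.203 / 44.01 = 0.1182; mass C = 0.1182 × 12.01 = 1.420 g
mol H = 2 × (4.261 / 18.02) = 0.4729; mass H = 0.4729 × 1.008 = 0.4767 g
mol S = 7.575 / 64.07 = 0.1182; mass S = 3.792 g
mass O = 7.58 − (5.688) = 1.892 g → mol O = 0.1182
Divide by the smallest (0.1182 mol C): C 1.000, H 4.000, O 1.000, S 1.000
Ratio ≈ 1:4:1:1, so the empirical formula is CH4OS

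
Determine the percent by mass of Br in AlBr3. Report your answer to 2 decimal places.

Molar mass = 1(26.98) + 3(79.90) = 266.680 g/mol
Mass of Br per mole = 3 × 79.90 = 239.700 g
% Br = 239.700 / 266.680 × 100 = 89.88%

89.88%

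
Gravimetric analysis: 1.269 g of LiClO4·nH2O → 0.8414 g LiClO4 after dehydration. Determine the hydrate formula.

LiClO4·3H2O

Mass of water lost = 1.269 − 0.8414 = 0.4276 g → 0.4276 / 18.02 = 0.02373 mol H2O
Molar mass of LiClO4 = 106.39 g/mol → mol LiClO4 = 0.8414 / 106.39 = 0.007909
n = 0.02373 / 0.007909 = 3.00 ≈ 3 → LiClO4·3H2O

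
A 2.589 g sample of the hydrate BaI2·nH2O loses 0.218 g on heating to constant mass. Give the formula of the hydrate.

Mass of anhydrous BaI2 = 2.589 − 0.218 = 2.371 g
mol H2O = 0.218 / 18.02 = 0.0121
Molar mass of BaI2 = 391.13 g/mol → mol BaI2 = 2.371 / 391.13 = 0.006062
n = 0.0121 / 0.006062 = 2.00 ≈ 2 → BaI2·2H2O

BaI2·2H2O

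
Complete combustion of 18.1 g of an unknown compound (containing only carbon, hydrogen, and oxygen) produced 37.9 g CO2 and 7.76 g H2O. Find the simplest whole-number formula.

mol C = 37.9 / 44.01 = 0.8612; mass C = 0.8612 × 12.01 = 10.34 g
mol H = 2 × (7.76 / 18.02) = 0.8613; mass H = 0.8613 × 1.008 = 0.8682 g
mass O = 18.1 − (11.21) = 6.889 g → mol O = 0.4306
Ratios (÷ 0.4306): C 2.000, H 2.000, O 1.000
≈ 2:2:1 → C2H2O

C2H2O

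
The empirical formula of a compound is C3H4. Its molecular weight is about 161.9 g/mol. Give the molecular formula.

Empirical-formula mass = 40.06 g/mol
n = 161.9 / 40.06 = 4.04 ≈ 4
Molecular formula = (C3H4)4 = C12H16

C12H16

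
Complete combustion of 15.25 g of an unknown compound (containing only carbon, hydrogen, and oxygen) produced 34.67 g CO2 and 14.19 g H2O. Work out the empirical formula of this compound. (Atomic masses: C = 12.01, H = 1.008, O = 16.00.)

mol C = 34.67 / 44.01 = 0.7878; mass C = 0.7878 × 12.01 = 9.461 g
mol H = 2 × (14.19 / 18.02) = 1.575; mass H = 1.575 × 1.008 = 1.588 g
mass O = 15.25 − (11.05) = 4.201 g → mol O = 0.2626
Divide by the smallest (0.2626 mol O): C 3.000, H 5.998, O 1.000
≈ 3:6:1 → C3H6O

C3H6O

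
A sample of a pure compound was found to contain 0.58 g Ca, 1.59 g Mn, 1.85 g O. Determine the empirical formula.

CaMn2O8

n(Ca) = 0.58/40.08 = 0.01447, n(Mn) = 1.59/54.94 = 0.02894, n(O) = 1.85/16.00 = 0.1156
Smallest is Ca at 0.01447 mol; normalising gives Ca 1.000, Mn 2.000, O 7.990
→ CaMn2O8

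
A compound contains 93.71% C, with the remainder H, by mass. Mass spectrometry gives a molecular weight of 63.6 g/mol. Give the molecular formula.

C5H4

Assume 100 g: 93.71 g C, 6.29 g H.
C: 93.71 g ÷ 12.01 g/mol = 7.803 mol
H: 6.29 g ÷ 1.008 g/mol = 6.24 mol
Smallest is H at 6.24 mol; normalising gives C 1.250, H 1.000
Scaling by 4: C 5.00, H 4.00 → C5H4
Empirical-formula mass = 64.08 g/mol
n = 63.6 / 64.08 = 0.99 ≈ 1
Molecular formula = empirical formula = C5H4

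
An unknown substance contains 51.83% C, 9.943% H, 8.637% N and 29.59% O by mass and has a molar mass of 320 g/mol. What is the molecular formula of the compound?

Assume 100 g: 51.83 g C, 9.943 g H, 8.637 g N, 29.59 g O.
n(C) = 51.83/12.01 = 4.316, n(H) = 9.943/1.008 = 9.864, n(N) = 8.637/14.01 = 0.6165, n(O) = 29.59/16.00 = 1.849
Ratios (÷ 0.6165): C 7.000, H 16.000, N 1.000, O 3.000
→ C7H16NO3
Empirical-formula mass = 162.21 g/mol
n = 320 / 162.21 = 1.97 ≈ 2
Molecular formula = (C7H16NO3)×2 = C14H32N2O6

C14H32N2O6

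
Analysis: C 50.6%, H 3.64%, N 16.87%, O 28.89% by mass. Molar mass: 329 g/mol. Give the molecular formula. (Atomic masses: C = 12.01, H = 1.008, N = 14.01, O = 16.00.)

C14H12N4O6

Assume 100 g: 50.6 g C, 3.64 g H, 16.87 g N, 28.89 g O.
C: 50.6 g ÷ 12.01 g/mol = 4.213 mol
H: 3.64 g ÷ 1.008 g/mol = 3.611 mol
N: 16.87 g ÷ 14.01 g/mol = 1.204 mol
O: 28.89 g ÷ 16.00 g/mol = 1.806 mol
Smallest is N at 1.204 mol; normalising gives C 3.499, H 2.999, N 1.000, O 1.500
×2: C 7.00, H 6.00, N 2.00, O 3.00 → C7H6N2O3
Empirical-formula mass = 166.14 g/mol
n = 329 / 166.14 = 1.98 ≈ 2
Molecular formula = (C7H6N2O3)×2 = C14H12N4O6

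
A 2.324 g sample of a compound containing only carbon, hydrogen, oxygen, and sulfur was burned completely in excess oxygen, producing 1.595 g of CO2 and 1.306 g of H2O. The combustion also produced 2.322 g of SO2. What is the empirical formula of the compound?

mol C = 1.595 / 44.01 = 0.03624; mass C = 0.03624 × 12.01 = 0.4353 g
mol H = 2 × (1.306 / 18.02) = 0.1450; mass H = 0.1450 × 1.008 = 0.1461 g
mol S = 2.322 / 64.07 = 0.03624; mass S = 1.162 g
mass O = 2.324 − (1.744) = 0.5804 g → mol O = 0.03627
Smallest is S at 0.03624 mol; normalising gives C 1.000, H 4.000, O 1.001, S 1.000
Ratio ≈ 1:4:1:1, so the empirical formula is CH4OS

CH4OS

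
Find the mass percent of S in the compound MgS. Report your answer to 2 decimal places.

Molar mass = 1(24.31) + 1(32.07) = 56.380 g/mol
Mass of S per mole = 1 × 32.07 = 32.070 g
% S = 32.070 / 56.380 × 100 = 56.88%

56.88%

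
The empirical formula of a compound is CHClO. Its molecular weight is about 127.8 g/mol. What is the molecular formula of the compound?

C2H2Cl2O2

Empirical-formula mass = 64.47 g/mol
n = 127.8 / 64.47 = 1.98 ≈ 2
Molecular formula = (CHClO)2 = C2H2Cl2O2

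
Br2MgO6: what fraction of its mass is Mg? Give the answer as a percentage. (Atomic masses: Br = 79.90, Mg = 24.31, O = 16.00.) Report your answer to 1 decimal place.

Molar mass = 2(79.90) + 1(24.31) + 6(16.00) = 280.110 g/mol
Mass of Mg per mole = 1 × 24.31 = 24.310 g
% Mg = 24.310 / 280.110 × 100 = 8.7%

8.7%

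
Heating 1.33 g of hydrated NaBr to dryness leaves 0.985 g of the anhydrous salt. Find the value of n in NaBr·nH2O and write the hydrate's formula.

Mass of water lost = 1.33 − 0.985 = 0.345 g → 0.345 / 18.02 = 0.01915 mol H2O
Molar mass of NaBr = 102.89 g/mol → mol NaBr = 0.985 / 102.89 = 0.009573
n = 0.01915 / 0.009573 = 2.00 ≈ 2 → NaBr·2H2O

NaBr·2H2O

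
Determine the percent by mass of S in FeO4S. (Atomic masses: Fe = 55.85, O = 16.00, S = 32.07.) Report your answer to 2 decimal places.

Molar mass = 1(55.85) + 4(16.00) + 1(32.07) = 151.920 g/mol
Mass of S per mole = 1 × 32.07 = 32.070 g
% S = 32.070 / 151.920 × 100 = 21.11%

21.11%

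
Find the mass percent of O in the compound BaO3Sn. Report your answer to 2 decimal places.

15.79%

Molar mass = 1(137.33) + 3(16.00) + 1(118.71) = 304.040 g/mol
Mass of O per mole = 3 × 16.00 = 48.000 g
% O = 48.000 / 304.040 × 100 = 15.79%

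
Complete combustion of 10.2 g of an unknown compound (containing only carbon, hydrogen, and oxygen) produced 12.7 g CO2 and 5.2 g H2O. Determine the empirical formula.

C3H6O4

mol C = 12.7 / 44.01 = 0.2886; mass C = 0.2886 × 12.01 = 3.466 g
mol H = 2 × (5.2 / 18.02) = 0.5771; mass H = 0.5771 × 1.008 = 0.5818 g
mass O = 10.2 − (4.047) = 6.153 g → mol O = 0.3845
Smallest is C at 0.2886 mol; normalising gives C 1.000, H 2.000, O 1.333
×3: C 3.00, H 6.00, O 4.00 → C3H6O4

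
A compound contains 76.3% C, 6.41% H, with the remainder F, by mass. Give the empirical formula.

Assume 100 g: 76.3 g C, 6.41 g H, 17.29 g F.
Moles — C: 76.3 / 12.01 = 6.353 mol; H: 6.41 / 1.008 = 6.359 mol; F: 17.29 / 19.00 = 0.91 mol
Divide by the smallest (0.91 mol F): C 6.981, H 6.988, F 1.000
→ C7H7F

C7H7F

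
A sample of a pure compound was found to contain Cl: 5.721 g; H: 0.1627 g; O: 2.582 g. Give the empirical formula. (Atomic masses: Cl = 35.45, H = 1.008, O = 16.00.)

ClHO

Moles — Cl: 5.721 / 35.45 = 0.1614 mol; H: 0.1627 / 1.008 = 0.1614 mol; O: 2.582 / 16.00 = 0.1614 mol
Divide by the smallest (0.1614 mol O): Cl 1.000, H 1.000, O 1.000
≈ 1:1:1 → ClHO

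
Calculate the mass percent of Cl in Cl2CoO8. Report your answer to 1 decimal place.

27.5%

Molar mass = 2(35.45) + 1(58.93) + 8(16.00) = 257.830 g/mol
Mass of Cl per mole = 2 × 35.45 = 70.900 g
% Cl = 70.900 / 257.830 × 100 = 27.5%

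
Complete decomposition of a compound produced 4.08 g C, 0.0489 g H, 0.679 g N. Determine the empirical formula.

C7HN

n(C) = 4.08/12.01 = 0.3397, n(H) = 0.0489/1.008 = 0.04851, n(N) = 0.679/14.01 = 0.04847
Smallest is N at 0.04847 mol; normalising gives C 7.009, H 1.001, N 1.000
≈ 7:1:1 → C7HN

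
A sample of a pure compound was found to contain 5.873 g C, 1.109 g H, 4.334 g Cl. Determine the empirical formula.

n(C) = 5.873/12.01 = 0.489, n(H) = 1.109/1.008 = 1.1, n(Cl) = 4.334/35.45 = 0.1223
Divide by the smallest (0.1223 mol Cl): C 4.000, H 8.999, Cl 1.000
≈ 4:9:1 → C4H9Cl

C4H9Cl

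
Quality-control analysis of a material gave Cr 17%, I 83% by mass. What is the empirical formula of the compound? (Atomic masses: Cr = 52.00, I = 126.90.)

Assume 100 g: 17 g Cr, 83 g I.
Cr: 17 g ÷ 52.00 g/mol = 0.3269 mol
I: 83 g ÷ 126.90 g/mol = 0.6541 mol
Smallest is Cr at 0.3269 mol; normalising gives Cr 1.000, I 2.001
≈ 1:2 → CrI2

CrI2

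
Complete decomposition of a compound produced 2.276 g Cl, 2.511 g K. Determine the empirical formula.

Moles — Cl: 2.276 / 35.45 = 0.0642 mol; K: 2.511 / 39.10 = 0.06422 mol
Smallest is Cl at 0.0642 mol; normalising gives Cl 1.000, K 1.000
Ratio ≈ 1:1, so the empirical formula is ClK

ClK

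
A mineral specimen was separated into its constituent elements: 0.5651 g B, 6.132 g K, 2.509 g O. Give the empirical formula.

n(B) = 0.5651/10.81 = 0.05228, n(K) = 6.132/39.10 = 0.1568, n(O) = 2.509/16.00 = 0.1568
Smallest is B at 0.05228 mol; normalising gives B 1.000, K 3.000, O 3.000
→ BK3O3

BK3O3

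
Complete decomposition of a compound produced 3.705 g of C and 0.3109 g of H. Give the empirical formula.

n(C) = 3.705/12.01 = 0.3085, n(H) = 0.3109/1.008 = 0.3084
Smallest is H at 0.3084 mol; normalising gives C 1.000, H 1.000
→ CH

CH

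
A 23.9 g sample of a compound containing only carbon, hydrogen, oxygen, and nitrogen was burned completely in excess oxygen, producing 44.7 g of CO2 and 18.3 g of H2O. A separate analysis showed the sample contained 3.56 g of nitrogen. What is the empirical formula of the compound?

C8H16N2O3

mol C = 44.7 / 44.01 = 1.016; mass C = 1.016 × 12.01 = 12.20 g
mol H = 2 × (18.3 / 18.02) = 2.031; mass H = 2.031 × 1.008 = 2.047 g
mol N = 3.56 / 14.01 = 0.2541
mass O = 23.9 − (17.81) = 6.094 g → mol O = 0.3809
Ratios (÷ 0.2541): C 3.997, H 7.993, N 1.000, O 1.499
Scaling by 2: C 7.99, H 15.99, N 2.00, O 3.00 → C8H16N2O3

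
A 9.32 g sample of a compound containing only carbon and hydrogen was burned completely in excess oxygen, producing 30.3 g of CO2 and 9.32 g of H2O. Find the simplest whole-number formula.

mol C = 30.3 / 44.01 = 0.6885; mass C = 0.6885 × 12.01 = 8.269 g
mol H = 2 × (9.32 / 18.02) = 1.034; mass H = 1.034 × 1.008 = 1.043 g
Divide by the smallest (0.6885 mol C): C 1.000, H 1.502
×2: C 2.00, H 3.00 → C2H3

C2H3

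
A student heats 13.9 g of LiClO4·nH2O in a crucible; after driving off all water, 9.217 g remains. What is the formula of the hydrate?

LiClO4·3H2O

Mass of water lost = 13.9 − 9.217 = 4.683 g → 4.683 / 18.02 = 0.2599 mol H2O
Molar mass of LiClO4 = 106.39 g/mol → mol LiClO4 = 9.217 / 106.39 = 0.08663
n = 0.2599 / 0.08663 = 3.00 ≈ 3 → LiClO4·3H2O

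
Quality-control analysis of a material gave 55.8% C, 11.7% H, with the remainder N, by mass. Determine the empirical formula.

Assume 100 g: 55.8 g C, 11.7 g H, 32.5 g N.
Moles — C: 55.8 / 12.01 = 4.646 mol; H: 11.7 / 1.008 = 11.61 mol; N: 32.5 / 14.01 = 2.32 mol
Smallest is N at 2.32 mol; normalising gives C 2.003, H 5.004, N 1.000
Ratio ≈ 2:5:1, so the empirical formula is C2H5N

C2H5N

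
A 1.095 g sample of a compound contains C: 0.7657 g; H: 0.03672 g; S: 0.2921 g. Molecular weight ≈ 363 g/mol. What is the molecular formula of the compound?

C: 0.7657 g ÷ 12.01 g/mol = 0.06376 mol
H: 0.03672 g ÷ 1.008 g/mol = 0.03643 mol
S: 0.2921 g ÷ 32.07 g/mol = 0.009108 mol
Smallest is S at 0.009108 mol; normalising gives C 7.000, H 4.000, S 1.000
→ C7H4S
Empirical-formula mass = 120.17 g/mol
n = 363 / 120.17 = 3.02 ≈ 3
Molecular formula = (C7H4S)×3 = C21H12S3

C21H12S3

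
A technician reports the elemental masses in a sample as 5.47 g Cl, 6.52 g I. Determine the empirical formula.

Moles — Cl: 5.47 / 35.45 = 0.1543 mol; I: 6.52 / 126.90 = 0.05138 mol
Smallest is I at 0.05138 mol; normalising gives Cl 3.003, I 1.000
≈ 3:1 → Cl3I

Cl3I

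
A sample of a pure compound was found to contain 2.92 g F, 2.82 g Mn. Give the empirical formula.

Moles — F: 2.92 / 19.00 = 0.1537 mol; Mn: 2.82 / 54.94 = 0.05133 mol
Ratios (÷ 0.05133): F 2.994, Mn 1.000
Ratio ≈ 3:1, so the empirical formula is F3Mn

F3Mn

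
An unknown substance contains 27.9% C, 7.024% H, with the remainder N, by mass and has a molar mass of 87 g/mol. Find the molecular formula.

Assume 100 g: 27.9 g C, 7.024 g H, 65.076 g N.
Moles — C: 27.9 / 12.01 = 2.323 mol; H: 7.024 / 1.008 = 6.968 mol; N: 65.076 / 14.01 = 4.645 mol
Divide by the smallest (2.323 mol C): C 1.000, H 3.000, N 2.000
≈ 1:3:2 → CH3N2
Empirical-formula mass = 43.05 g/mol
n = 87 / 43.05 = 2.02 ≈ 2
Molecular formula = (CH3N2)×2 = C2H6N4

C2H6N4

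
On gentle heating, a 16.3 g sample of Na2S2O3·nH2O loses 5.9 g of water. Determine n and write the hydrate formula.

Na2S2O3·5H2O

Mass of anhydrous Na2S2O3 = 16.3 − 5.9 = 10.4 g
mol H2O = 5.9 / 18.02 = 0.3274
Molar mass of Na2S2O3 = 158.12 g/mol → mol Na2S2O3 = 10.4 / 158.12 = 0.06577
n = 0.3274 / 0.06577 = 4.98 ≈ 5 → Na2S2O3·5H2O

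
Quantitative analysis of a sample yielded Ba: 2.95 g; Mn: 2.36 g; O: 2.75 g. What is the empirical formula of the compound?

Ba: 2.95 g ÷ 137.33 g/mol = 0.02148 mol
Mn: 2.36 g ÷ 54.94 g/mol = 0.04296 mol
O: 2.75 g ÷ 16.00 g/mol = 0.1719 mol
Divide by the smallest (0.02148 mol Ba): Ba 1.000, Mn 2.000, O 8.001
→ BaMn2O8

BaMn2O8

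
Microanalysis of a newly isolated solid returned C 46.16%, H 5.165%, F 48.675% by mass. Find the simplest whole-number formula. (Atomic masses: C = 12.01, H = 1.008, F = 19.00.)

C3H4F2

Assume 100 g: 46.16 g C, 5.165 g H, 48.675 g F.
n(C) = 46.16/12.01 = 3.843, n(H) = 5.165/1.008 = 5.124, n(F) = 48.675/19.00 = 2.562
Smallest is F at 2.562 mol; normalising gives C 1.500, H 2.000, F 1.000
Multiply by 2: C 3.00, H 4.00, F 2.00 → C3H4F2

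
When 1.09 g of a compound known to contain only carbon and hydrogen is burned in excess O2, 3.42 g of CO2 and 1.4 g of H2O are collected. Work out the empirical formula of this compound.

CH2

mol C = 3.42 / 44.01 = 0.07771; mass C = 0.07771 × 12.01 = 0.9333 g
mol H = 2 × (1.4 / 18.02) = 0.1554; mass H = 0.1554 × 1.008 = 0.1566 g
Divide by the smallest (0.07771 mol C): C 1.000, H 2.000
≈ 1:2 → CH2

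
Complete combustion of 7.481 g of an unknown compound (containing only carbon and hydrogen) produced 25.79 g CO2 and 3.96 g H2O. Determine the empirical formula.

C4H3

mol C = 25.79 / 44.01 = 0.5860; mass C = 0.5860 × 12.01 = 7.038 g
mol H = 2 × (3.96 / 18.02) = 0.4395; mass H = 0.4395 × 1.008 = 0.4430 g
Smallest is H at 0.4395 mol; normalising gives C 1.333, H 1.000
×3: C 4.00, H 3.00 → C4H3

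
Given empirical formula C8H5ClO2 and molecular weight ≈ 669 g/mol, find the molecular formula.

C32H20Cl4O8

Empirical-formula mass = 168.57 g/mol
n = 669 / 168.57 = 3.97 ≈ 4
Molecular formula = (C8H5ClO2)4 = C32H20Cl4O8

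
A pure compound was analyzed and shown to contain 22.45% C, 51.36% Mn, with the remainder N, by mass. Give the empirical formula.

Assume 100 g: 22.45 g C, 51.36 g Mn, 26.19 g N.
Moles — C: 22.45 / 12.01 = 1.869 mol; Mn: 51.36 / 54.94 = 0.9348 mol; N: 26.19 / 14.01 = 1.869 mol
Ratios (÷ 0.9348): C 2.000, Mn 1.000, N 2.000
→ C2MnN2

C2MnN2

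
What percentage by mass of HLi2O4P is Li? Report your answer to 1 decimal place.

12.6%

Molar mass = 1(1.008) + 2(6.94) + 4(16.00) + 1(30.97) = 109.858 g/mol
Mass of Li per mole = 2 × 6.94 = 13.880 g
% Li = 13.880 / 109.858 × 100 = 12.6%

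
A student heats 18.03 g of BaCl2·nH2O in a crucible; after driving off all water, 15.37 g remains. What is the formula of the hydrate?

Mass of water lost = 18.03 − 15.37 = 2.66 g → 2.66 / 18.02 = 0.1476 mol H2O
Molar mass of BaCl2 = 208.23 g/mol → mol BaCl2 = 15.37 / 208.23 = 0.07381
n = 0.1476 / 0.07381 = 2.00 ≈ 2 → BaCl2·2H2O

BaCl2·2H2O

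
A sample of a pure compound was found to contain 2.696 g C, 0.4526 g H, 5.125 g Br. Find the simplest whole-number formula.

n(C) = 2.696/12.01 = 0.2245, n(H) = 0.4526/1.008 = 0.449, n(Br) = 5.125/79.90 = 0.06414
Divide by the smallest (0.06414 mol Br): C 3.500, H 7.000, Br 1.000
Scaling by 2: C 7.00, H 14.00, Br 2.00 → C7H14Br2

C7H14Br2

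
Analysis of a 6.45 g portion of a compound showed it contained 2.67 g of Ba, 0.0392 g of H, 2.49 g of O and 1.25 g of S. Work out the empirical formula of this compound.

Ba: 2.67 g ÷ 137.33 g/mol = 0.01944 mol
H: 0.0392 g ÷ 1.008 g/mol = 0.03889 mol
O: 2.49 g ÷ 16.00 g/mol = 0.1556 mol
S: 1.25 g ÷ 32.07 g/mol = 0.03898 mol
Ratios (÷ 0.01944): Ba 1.000, H 2.000, O 8.004, S 2.005
→ BaH2O8S2

BaH2O8S2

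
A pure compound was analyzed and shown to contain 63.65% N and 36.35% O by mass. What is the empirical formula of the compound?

Assume 100 g: 63.65 g N, 36.35 g O.
n(N) = 63.65/14.01 = 4.543, n(O) = 36.35/16.00 = 2.272
Smallest is O at 2.272 mol; normalising gives N 2.000, O 1.000
→ N2O

N2O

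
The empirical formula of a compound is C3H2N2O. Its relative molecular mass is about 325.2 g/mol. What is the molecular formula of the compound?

C12H8N8O4

Empirical-formula mass = 82.07 g/mol
n = 325.2 / 82.07 = 3.96 ≈ 4
Molecular formula = (C3H2N2O)4 = C12H8N8O4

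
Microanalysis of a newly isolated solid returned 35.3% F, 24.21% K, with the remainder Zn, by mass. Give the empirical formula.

Assume 100 g: 35.3 g F, 24.21 g K, 40.49 g Zn.
Moles — F: 35.3 / 19.00 = 1.858 mol; K: 24.21 / 39.10 = 0.6192 mol; Zn: 40.49 / 65.38 = 0.6193 mol
Ratios (÷ 0.6192): F 3.001, K 1.000, Zn 1.000
≈ 3:1:1 → F3KZn

F3KZn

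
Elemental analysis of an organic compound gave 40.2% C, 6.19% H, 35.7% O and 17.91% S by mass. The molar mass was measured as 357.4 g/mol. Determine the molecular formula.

C12H22O8S2

Assume 100 g: 40.2 g C, 6.19 g H, 35.7 g O, 17.91 g S.
Moles — C: 40.2 / 12.01 = 3.347 mol; H: 6.19 / 1.008 = 6.141 mol; O: 35.7 / 16.00 = 2.231 mol; S: 17.91 / 32.07 = 0.5585 mol
Divide by the smallest (0.5585 mol S): C 5.994, H 10.996, O 3.995, S 1.000
Ratio ≈ 6:11:4:1, so the empirical formula is C6H11O4S
Empirical-formula mass = 179.22 g/mol
n = 357.4 / 179.22 = 1.99 ≈ 2
Molecular formula = (C6H11O4S)×2 = C12H22O8S2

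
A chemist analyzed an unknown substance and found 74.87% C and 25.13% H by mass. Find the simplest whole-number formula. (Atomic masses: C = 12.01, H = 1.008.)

CH4

Assume 100 g: 74.87 g C, 25.13 g H.
n(C) = 74.87/12.01 = 6.234, n(H) = 25.13/1.008 = 24.93
Ratios (÷ 6.234): C 1.000, H 3.999
≈ 1:4 → CH4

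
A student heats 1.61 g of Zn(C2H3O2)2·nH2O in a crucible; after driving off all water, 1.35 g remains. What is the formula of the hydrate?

Mass of water lost = 1.61 − 1.35 = 0.26 g → 0.26 / 18.02 = 0.01443 mol H2O
Molar mass of Zn(C2H3O2)2 = 183.47 g/mol → mol Zn(C2H3O2)2 = 1.35 / 183.47 = 0.007358
n = 0.01443 / 0.007358 = 1.96 ≈ 2 → Zn(C2H3O2)2·2H2O

Zn(C2H3O2)2·2H2O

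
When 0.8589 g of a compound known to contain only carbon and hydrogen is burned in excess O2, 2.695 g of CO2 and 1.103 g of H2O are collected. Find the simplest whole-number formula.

mol C = 2.695 / 44.01 = 0.06124; mass C = 0.06124 × 12.01 = 0.7354 g
mol H = 2 × (1.103 / 18.02) = 0.1224; mass H = 0.1224 × 1.008 = 0.1234 g
Smallest is C at 0.06124 mol; normalising gives C 1.000, H 1.999
→ CH2

CH2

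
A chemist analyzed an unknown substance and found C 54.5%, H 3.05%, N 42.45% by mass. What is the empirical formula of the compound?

Assume 100 g: 54.5 g C, 3.05 g H, 42.45 g N.
n(C) = 54.5/12.01 = 4.538, n(H) = 3.05/1.008 = 3.026, n(N) = 42.45/14.01 = 3.03
Ratios (÷ 3.026): C 1.500, H 1.000, N 1.001
×2: C 3.00, H 2.00, N 2.00 → C3H2N2

C3H2N2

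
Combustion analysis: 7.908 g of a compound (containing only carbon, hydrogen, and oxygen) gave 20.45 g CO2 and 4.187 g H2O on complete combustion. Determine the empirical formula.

mol C = 20.45 / 44.01 = 0.4647; mass C = 0.4647 × 12.01 = 5.581 g
mol H = 2 × (4.187 / 18.02) = 0.4647; mass H = 0.4647 × 1.008 = 0.4684 g
mass O = 7.908 − (6.049) = 1.859 g → mol O = 0.1162
Divide by the smallest (0.1162 mol O): C 3.999, H 4.000, O 1.000
≈ 4:4:1 → C4H4O

C4H4O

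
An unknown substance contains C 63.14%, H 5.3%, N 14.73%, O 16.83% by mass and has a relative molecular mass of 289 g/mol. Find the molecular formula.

C15H15N3O3

Assume 100 g: 63.14 g C, 5.3 g H, 14.73 g N, 16.83 g O.
Moles — C: 63.14 / 12.01 = 5.257 mol; H: 5.3 / 1.008 = 5.258 mol; N: 14.73 / 14.01 = 1.051 mol; O: 16.83 / 16.00 = 1.052 mol
Divide by the smallest (1.051 mol N): C 5.000, H 5.001, N 1.000, O 1.000
Ratio ≈ 5:5:1:1, so the empirical formula is C5H5NO
Empirical-formula mass = 95.10 g/mol
n = 289 / 95.10 = 3.04 ≈ 3
Molecular formula = (C5H5NO)×3 = C15H15N3O3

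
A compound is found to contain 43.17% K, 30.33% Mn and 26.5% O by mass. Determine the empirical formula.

Assume 100 g: 43.17 g K, 30.33 g Mn, 26.5 g O.
K: 43.17 g ÷ 39.10 g/mol = 1.104 mol
Mn: 30.33 g ÷ 54.94 g/mol = 0.5521 mol
O: 26.5 g ÷ 16.00 g/mol = 1.656 mol
Divide by the smallest (0.5521 mol Mn): K 2.000, Mn 1.000, O 3.000
Ratio ≈ 2:1:3, so the empirical formula is K2MnO3

K2MnO3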